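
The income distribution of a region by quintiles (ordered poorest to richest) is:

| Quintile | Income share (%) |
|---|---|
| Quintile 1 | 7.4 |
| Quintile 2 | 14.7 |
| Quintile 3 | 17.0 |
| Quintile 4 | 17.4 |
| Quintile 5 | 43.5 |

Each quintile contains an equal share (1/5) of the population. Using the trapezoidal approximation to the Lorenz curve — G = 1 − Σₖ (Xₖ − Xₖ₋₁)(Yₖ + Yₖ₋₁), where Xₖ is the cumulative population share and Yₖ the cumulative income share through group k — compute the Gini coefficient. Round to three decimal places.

Cumulative income shares Yₖ: 0.0740, 0.2210, 0.3910, 0.5650, 1.0000
Σ (Xₖ−Xₖ₋₁)(Yₖ+Yₖ₋₁) = (1/5)(0.0740+0.0000) + (1/5)(0.2210+0.0740) + (1/5)(0.3910+0.2210) + (1/5)(0.5650+0.3910) + (1/5)(1.0000+0.5650)
  = 0.0148 + 0.0590 + 0.1224 + 0.1912 + 0.3130 = 0.7004
G = 1 − 0.7004 = 0.2996

0.300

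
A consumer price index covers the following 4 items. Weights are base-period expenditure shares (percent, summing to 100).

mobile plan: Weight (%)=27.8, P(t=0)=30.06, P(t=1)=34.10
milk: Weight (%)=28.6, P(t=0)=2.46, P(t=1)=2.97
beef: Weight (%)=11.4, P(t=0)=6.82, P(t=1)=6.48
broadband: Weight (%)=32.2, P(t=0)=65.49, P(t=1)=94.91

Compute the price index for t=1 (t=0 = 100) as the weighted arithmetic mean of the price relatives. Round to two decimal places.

123.56

mobile plan: 27.8 × (34.10/30.06) = 27.8 × 1.134398 = 31.5363
milk: 28.6 × (2.97/2.46) = 28.6 × 1.207317 = 34.5293
beef: 11.4 × (6.48/6.82) = 11.4 × 0.950147 = 10.8317
broadband: 32.2 × (94.91/65.49) = 32.2 × 1.449229 = 46.6652
Index = Σ wᵢ·(p₁ᵢ/p₀ᵢ) = 31.5363 + 34.5293 + 10.8317 + 46.6652 = 123.5624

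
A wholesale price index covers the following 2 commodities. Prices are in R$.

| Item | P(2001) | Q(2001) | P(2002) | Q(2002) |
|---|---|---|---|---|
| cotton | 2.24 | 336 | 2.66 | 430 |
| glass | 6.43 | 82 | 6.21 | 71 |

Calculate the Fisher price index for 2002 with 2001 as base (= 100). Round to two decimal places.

110.61

Laspeyres component (base-period weights):
ΣP(2002)Q(2001) = 2.66×336 + 6.21×82 = 893.76 + 509.22 = 1402.98
ΣP(2001)Q(2001) = 2.24×336 + 6.43×82 = 752.64 + 527.26 = 1279.9
L = 1402.98 / 1279.9 × 100 = 109.6164
Paasche component (current-period weights):
ΣP(2002)Q(2002) = 2.66×430 + 6.21×71 = 1143.8 + 440.91 = 1584.71
ΣP(2001)Q(2002) = 2.24×430 + 6.43×71 = 963.2 + 456.53 = 1419.73
P = 1584.71 / 1419.73 × 100 = 111.6205
Fisher = √(L × P) = √(109.6164 × 111.6205) = 110.6139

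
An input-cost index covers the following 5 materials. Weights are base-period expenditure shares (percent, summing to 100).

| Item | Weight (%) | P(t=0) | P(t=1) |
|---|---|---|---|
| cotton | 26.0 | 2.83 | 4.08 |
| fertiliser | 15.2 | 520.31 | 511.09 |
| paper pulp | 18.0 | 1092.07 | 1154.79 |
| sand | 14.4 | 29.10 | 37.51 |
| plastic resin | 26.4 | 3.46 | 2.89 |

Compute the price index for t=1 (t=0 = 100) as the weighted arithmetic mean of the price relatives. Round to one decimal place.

112.1

cotton: 26.0 × (4.08/2.83) = 26.0 × 1.441696 = 37.4841
fertiliser: 15.2 × (511.09/520.31) = 15.2 × 0.982280 = 14.9307
paper pulp: 18.0 × (1154.79/1092.07) = 18.0 × 1.057432 = 19.0338
sand: 14.4 × (37.51/29.10) = 14.4 × 1.289003 = 18.5616
plastic resin: 26.4 × (2.89/3.46) = 26.4 × 0.835260 = 22.0509
Index = Σ wᵢ·(p₁ᵢ/p₀ᵢ) = 37.4841 + 14.9307 + 19.0338 + 18.5616 + 22.0509 = 112.0610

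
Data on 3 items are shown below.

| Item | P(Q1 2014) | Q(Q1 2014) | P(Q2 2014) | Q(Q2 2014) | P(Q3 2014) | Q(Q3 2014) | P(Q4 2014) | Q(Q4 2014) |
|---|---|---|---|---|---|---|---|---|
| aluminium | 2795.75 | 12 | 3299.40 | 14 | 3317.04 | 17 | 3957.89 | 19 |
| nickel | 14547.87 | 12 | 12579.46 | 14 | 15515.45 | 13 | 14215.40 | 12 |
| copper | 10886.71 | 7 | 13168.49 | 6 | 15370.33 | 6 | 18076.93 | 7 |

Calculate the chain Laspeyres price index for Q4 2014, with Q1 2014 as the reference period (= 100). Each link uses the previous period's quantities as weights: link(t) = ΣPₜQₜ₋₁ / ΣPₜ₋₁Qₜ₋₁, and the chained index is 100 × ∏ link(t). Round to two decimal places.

Link Q1 2014→Q2 2014:
ΣP(Q2 2014)Q(Q1 2014) = 3299.40×12 + 12579.46×12 + 13168.49×7 = 39592.8 + 150953.52 + 92179.43 = 282725.75
ΣP(Q1 2014)Q(Q1 2014) = 2795.75×12 + 14547.87×12 + 10886.71×7 = 33549 + 174574.44 + 76206.97 = 284330.41
link = 282725.75/284330.41 = 0.994356
Link Q2 2014→Q3 2014:
ΣP(Q3 2014)Q(Q2 2014) = 3317.04×14 + 15515.45×14 + 15370.33×6 = 46438.56 + 217216.3 + 92221.98 = 355876.84
ΣP(Q2 2014)Q(Q2 2014) = 3299.40×14 + 12579.46×14 + 13168.49×6 = 46191.6 + 176112.44 + 79010.94 = 301314.98
link = 355876.84/301314.98 = 1.181079
Link Q3 2014→Q4 2014:
ΣP(Q4 2014)Q(Q3 2014) = 3957.89×17 + 14215.40×13 + 18076.93×6 = 67284.13 + 184800.2 + 108461.58 = 360545.91
ΣP(Q3 2014)Q(Q3 2014) = 3317.04×17 + 15515.45×13 + 15370.33×6 = 56389.68 + 201700.85 + 92221.98 = 350312.51
link = 360545.91/350312.51 = 1.029212
Chained index = 100 × 0.994356 × 1.181079 × 1.029212 = 120.8721

120.87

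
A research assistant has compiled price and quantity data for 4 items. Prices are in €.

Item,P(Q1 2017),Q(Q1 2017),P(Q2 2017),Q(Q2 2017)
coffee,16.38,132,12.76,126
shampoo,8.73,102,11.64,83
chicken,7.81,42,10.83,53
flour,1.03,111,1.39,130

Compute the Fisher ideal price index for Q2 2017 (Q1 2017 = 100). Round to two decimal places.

99.68

Laspeyres component (base-period weights):
ΣP(Q2 2017)Q(Q1 2017) = 12.76×132 + 11.64×102 + 10.83×42 + 1.39×111 = 1684.32 + 1187.28 + 454.86 + 154.29 = 3480.75
ΣP(Q1 2017)Q(Q1 2017) = 16.38×132 + 8.73×102 + 7.81×42 + 1.03×111 = 2162.16 + 890.46 + 328.02 + 114.33 = 3494.97
L = 3480.75 / 3494.97 × 100 = 99.5931
Paasche component (current-period weights):
ΣP(Q2 2017)Q(Q2 2017) = 12.76×126 + 11.64×83 + 10.83×53 + 1.39×130 = 1607.76 + 966.12 + 573.99 + 180.7 = 3328.57
ΣP(Q1 2017)Q(Q2 2017) = 16.38×126 + 8.73×83 + 7.81×53 + 1.03×130 = 2063.88 + 724.59 + 413.93 + 133.9 = 3336.3
P = 3328.57 / 3336.3 × 100 = 99.7683
Fisher = √(L × P) = √(99.5931 × 99.7683) = 99.6807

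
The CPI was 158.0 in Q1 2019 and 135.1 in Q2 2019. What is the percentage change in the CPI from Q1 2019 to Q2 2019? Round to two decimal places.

Change = (135.1 − 158.0) / 158.0 × 100
       = -22.9 / 158.0 × 100 = -14.4937%

-14.49%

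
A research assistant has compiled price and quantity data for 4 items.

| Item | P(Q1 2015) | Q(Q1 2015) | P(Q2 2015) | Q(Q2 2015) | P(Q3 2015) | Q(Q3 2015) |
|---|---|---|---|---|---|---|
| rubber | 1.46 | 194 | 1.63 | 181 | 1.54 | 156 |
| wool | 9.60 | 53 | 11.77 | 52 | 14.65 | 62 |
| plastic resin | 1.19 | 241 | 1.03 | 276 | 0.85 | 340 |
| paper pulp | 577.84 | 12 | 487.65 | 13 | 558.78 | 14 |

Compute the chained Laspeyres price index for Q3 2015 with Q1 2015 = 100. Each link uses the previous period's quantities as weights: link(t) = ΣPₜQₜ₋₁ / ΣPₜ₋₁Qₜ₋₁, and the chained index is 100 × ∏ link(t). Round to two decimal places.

99.62

Link Q1 2015→Q2 2015:
ΣP(Q2 2015)Q(Q1 2015) = 1.63×194 + 11.77×53 + 1.03×241 + 487.65×12 = 316.22 + 623.81 + 248.23 + 5851.8 = 7040.06
ΣP(Q1 2015)Q(Q1 2015) = 1.46×194 + 9.60×53 + 1.19×241 + 577.84×12 = 283.24 + 508.8 + 286.79 + 6934.08 = 8012.91
link = 7040.06/8012.91 = 0.878590
Link Q2 2015→Q3 2015:
ΣP(Q3 2015)Q(Q2 2015) = 1.54×181 + 14.65×52 + 0.85×276 + 558.78×13 = 278.74 + 761.8 + 234.6 + 7264.14 = 8539.28
ΣP(Q2 2015)Q(Q2 2015) = 1.63×181 + 11.77×52 + 1.03×276 + 487.65×13 = 295.03 + 612.04 + 284.28 + 6339.45 = 7530.8
link = 8539.28/7530.8 = 1.133914
Chained index = 100 × 0.878590 × 1.133914 = 99.6245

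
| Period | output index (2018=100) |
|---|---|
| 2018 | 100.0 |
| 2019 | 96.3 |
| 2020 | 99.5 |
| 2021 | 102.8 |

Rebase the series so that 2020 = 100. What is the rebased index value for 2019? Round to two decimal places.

96.78

Rebased(2019) = 96.3 / 99.5 × 100 = 96.7839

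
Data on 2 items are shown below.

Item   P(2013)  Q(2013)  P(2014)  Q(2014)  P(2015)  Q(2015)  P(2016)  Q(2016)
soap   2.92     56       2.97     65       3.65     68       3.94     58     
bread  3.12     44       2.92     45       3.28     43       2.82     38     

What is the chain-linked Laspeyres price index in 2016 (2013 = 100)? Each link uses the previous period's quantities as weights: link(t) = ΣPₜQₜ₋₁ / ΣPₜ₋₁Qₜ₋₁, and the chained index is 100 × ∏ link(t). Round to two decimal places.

116.23

Link 2013→2014:
ΣP(2014)Q(2013) = 2.97×56 + 2.92×44 = 166.32 + 128.48 = 294.8
ΣP(2013)Q(2013) = 2.92×56 + 3.12×44 = 163.52 + 137.28 = 300.8
link = 294.8/300.8 = 0.980053
Link 2014→2015:
ΣP(2015)Q(2014) = 3.65×65 + 3.28×45 = 237.25 + 147.6 = 384.85
ΣP(2014)Q(2014) = 2.97×65 + 2.92×45 = 193.05 + 131.4 = 324.45
link = 384.85/324.45 = 1.186161
Link 2015→2016:
ΣP(2016)Q(2015) = 3.94×68 + 2.82×43 = 267.92 + 121.26 = 389.18
ΣP(2015)Q(2015) = 3.65×68 + 3.28×43 = 248.2 + 141.04 = 389.24
link = 389.18/389.24 = 0.999846
Chained index = 100 × 0.980053 × 1.186161 × 0.999846 = 116.2322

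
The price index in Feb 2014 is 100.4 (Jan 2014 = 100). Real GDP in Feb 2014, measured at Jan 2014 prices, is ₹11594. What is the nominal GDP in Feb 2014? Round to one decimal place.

11640.4

Nominal = Real × (Index/100) = 11594 × (100.4/100)
        = 11594 × 1.004 = 11640.3760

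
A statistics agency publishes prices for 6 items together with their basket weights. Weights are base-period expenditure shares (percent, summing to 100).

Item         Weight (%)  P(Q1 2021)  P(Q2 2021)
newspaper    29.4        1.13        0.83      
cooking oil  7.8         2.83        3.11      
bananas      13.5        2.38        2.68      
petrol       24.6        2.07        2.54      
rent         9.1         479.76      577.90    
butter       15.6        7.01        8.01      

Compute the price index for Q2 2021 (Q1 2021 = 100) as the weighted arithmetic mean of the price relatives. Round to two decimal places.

newspaper: 29.4 × (0.83/1.13) = 29.4 × 0.734513 = 21.5947
cooking oil: 7.8 × (3.11/2.83) = 7.8 × 1.098940 = 8.5717
bananas: 13.5 × (2.68/2.38) = 13.5 × 1.126050 = 15.2017
petrol: 24.6 × (2.54/2.07) = 24.6 × 1.227053 = 30.1855
rent: 9.1 × (577.90/479.76) = 9.1 × 1.204561 = 10.9615
butter: 15.6 × (8.01/7.01) = 15.6 × 1.142653 = 17.8254
Index = Σ wᵢ·(p₁ᵢ/p₀ᵢ) = 21.5947 + 8.5717 + 15.2017 + 30.1855 + 10.9615 + 17.8254 = 104.3405

104.34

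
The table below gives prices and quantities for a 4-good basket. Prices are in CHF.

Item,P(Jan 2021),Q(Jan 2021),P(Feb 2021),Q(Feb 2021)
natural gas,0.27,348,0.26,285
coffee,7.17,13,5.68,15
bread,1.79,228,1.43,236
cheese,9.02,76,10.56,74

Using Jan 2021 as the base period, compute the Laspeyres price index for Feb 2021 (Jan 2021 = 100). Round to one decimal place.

100.9

Laspeyres price index uses base-period quantities as weights.
ΣP(Feb 2021)·Q(Jan 2021) = 0.26×348 + 5.68×13 + 1.43×228 + 10.56×76 = 90.48 + 73.84 + 326.04 + 802.56 = 1292.92
ΣP(Jan 2021)·Q(Jan 2021) = 0.27×348 + 7.17×13 + 1.79×228 + 9.02×76 = 93.96 + 93.21 + 408.12 + 685.52 = 1280.81
Index = 1292.92 / 1280.81 × 100 = 100.9455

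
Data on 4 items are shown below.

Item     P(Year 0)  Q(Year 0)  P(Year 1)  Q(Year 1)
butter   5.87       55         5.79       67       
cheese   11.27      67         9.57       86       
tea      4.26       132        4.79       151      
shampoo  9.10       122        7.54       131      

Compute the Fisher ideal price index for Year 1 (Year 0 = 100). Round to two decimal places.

91.35

Laspeyres component (base-period weights):
ΣP(Year 1)Q(Year 0) = 5.79×55 + 9.57×67 + 4.79×132 + 7.54×122 = 318.45 + 641.19 + 632.28 + 919.88 = 2511.8
ΣP(Year 0)Q(Year 0) = 5.87×55 + 11.27×67 + 4.26×132 + 9.10×122 = 322.85 + 755.09 + 562.32 + 1110.2 = 2750.46
L = 2511.8 / 2750.46 × 100 = 91.3229
Paasche component (current-period weights):
ΣP(Year 1)Q(Year 1) = 5.79×67 + 9.57×86 + 4.79×151 + 7.54×131 = 387.93 + 823.02 + 723.29 + 987.74 = 2921.98
ΣP(Year 0)Q(Year 1) = 5.87×67 + 11.27×86 + 4.26×151 + 9.10×131 = 393.29 + 969.22 + 643.26 + 1192.1 = 3197.87
P = 2921.98 / 3197.87 × 100 = 91.3727
Fisher = √(L × P) = √(91.3229 × 91.3727) = 91.3478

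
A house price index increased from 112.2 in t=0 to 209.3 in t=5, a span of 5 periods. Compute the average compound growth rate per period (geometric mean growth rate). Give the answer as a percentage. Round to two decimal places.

Growth factor = (209.3/112.2)^(1/5) = (1.865419)^(1/5) = 1.132805
Growth rate = 1.132805 − 1 = 0.132805 = 13.2805%

13.28%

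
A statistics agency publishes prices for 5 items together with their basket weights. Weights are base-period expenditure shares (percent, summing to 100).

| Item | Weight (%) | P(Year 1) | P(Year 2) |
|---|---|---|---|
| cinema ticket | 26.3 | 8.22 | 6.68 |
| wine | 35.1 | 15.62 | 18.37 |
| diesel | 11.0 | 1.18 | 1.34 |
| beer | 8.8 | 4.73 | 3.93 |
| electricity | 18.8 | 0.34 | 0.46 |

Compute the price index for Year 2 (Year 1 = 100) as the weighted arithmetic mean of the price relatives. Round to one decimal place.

107.9

cinema ticket: 26.3 × (6.68/8.22) = 26.3 × 0.812652 = 21.3727
wine: 35.1 × (18.37/15.62) = 35.1 × 1.176056 = 41.2796
diesel: 11.0 × (1.34/1.18) = 11.0 × 1.135593 = 12.4915
beer: 8.8 × (3.93/4.73) = 8.8 × 0.830867 = 7.3116
electricity: 18.8 × (0.46/0.34) = 18.8 × 1.352941 = 25.4353
Index = Σ wᵢ·(p₁ᵢ/p₀ᵢ) = 21.3727 + 41.2796 + 12.4915 + 7.3116 + 25.4353 = 107.8908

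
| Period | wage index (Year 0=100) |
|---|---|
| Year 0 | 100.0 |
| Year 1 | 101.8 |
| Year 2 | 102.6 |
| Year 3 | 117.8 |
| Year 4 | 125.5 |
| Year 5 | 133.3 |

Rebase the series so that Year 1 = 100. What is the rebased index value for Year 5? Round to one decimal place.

Rebased(Year 5) = 133.3 / 101.8 × 100 = 130.9430

130.9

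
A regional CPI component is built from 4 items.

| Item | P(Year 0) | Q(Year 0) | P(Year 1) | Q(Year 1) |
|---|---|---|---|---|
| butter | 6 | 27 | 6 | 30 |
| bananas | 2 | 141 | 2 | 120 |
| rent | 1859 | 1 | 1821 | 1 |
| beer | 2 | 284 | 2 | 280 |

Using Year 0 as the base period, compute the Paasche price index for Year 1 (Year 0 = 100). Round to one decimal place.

98.7

Paasche price index uses current-period quantities as weights.
ΣP(Year 1)·Q(Year 1) = 6×30 + 2×120 + 1821×1 + 2×280 = 180 + 240 + 1821 + 560 = 2801
ΣP(Year 0)·Q(Year 1) = 6×30 + 2×120 + 1859×1 + 2×280 = 180 + 240 + 1859 + 560 = 2839
Index = 2801 / 2839 × 100 = 98.6615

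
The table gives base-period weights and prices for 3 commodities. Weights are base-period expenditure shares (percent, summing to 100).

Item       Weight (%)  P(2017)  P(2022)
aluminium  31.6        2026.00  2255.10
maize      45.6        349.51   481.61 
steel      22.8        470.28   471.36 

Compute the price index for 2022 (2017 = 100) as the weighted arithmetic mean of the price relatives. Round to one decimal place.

120.9

aluminium: 31.6 × (2255.10/2026.00) = 31.6 × 1.113080 = 35.1733
maize: 45.6 × (481.61/349.51) = 45.6 × 1.377958 = 62.8349
steel: 22.8 × (471.36/470.28) = 22.8 × 1.002297 = 22.8524
Index = Σ wᵢ·(p₁ᵢ/p₀ᵢ) = 35.1733 + 62.8349 + 22.8524 = 120.8606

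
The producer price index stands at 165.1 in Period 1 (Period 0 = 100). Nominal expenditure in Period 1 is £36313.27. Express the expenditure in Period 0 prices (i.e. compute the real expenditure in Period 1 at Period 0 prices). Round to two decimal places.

21994.71

Real = Nominal ÷ (Index/100) = 36313.27 ÷ (165.1/100)
     = 36313.27 ÷ 1.651 = 21994.7123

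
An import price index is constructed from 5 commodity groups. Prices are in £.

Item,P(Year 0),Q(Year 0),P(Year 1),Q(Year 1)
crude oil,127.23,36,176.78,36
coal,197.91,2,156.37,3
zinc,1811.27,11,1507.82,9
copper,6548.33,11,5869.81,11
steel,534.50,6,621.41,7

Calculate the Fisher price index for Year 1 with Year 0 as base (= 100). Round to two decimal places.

Laspeyres component (base-period weights):
ΣP(Year 1)Q(Year 0) = 176.78×36 + 156.37×2 + 1507.82×11 + 5869.81×11 + 621.41×6 = 6364.08 + 312.74 + 16586.02 + 64567.91 + 3728.46 = 91559.21
ΣP(Year 0)Q(Year 0) = 127.23×36 + 197.91×2 + 1811.27×11 + 6548.33×11 + 534.50×6 = 4580.28 + 395.82 + 19923.97 + 72031.63 + 3207 = 100138.7
L = 91559.21 / 100138.7 × 100 = 91.4324
Paasche component (current-period weights):
ΣP(Year 1)Q(Year 1) = 176.78×36 + 156.37×3 + 1507.82×9 + 5869.81×11 + 621.41×7 = 6364.08 + 469.11 + 13570.38 + 64567.91 + 4349.87 = 89321.35
ΣP(Year 0)Q(Year 1) = 127.23×36 + 197.91×3 + 1811.27×9 + 6548.33×11 + 534.50×7 = 4580.28 + 593.73 + 16301.43 + 72031.63 + 3741.5 = 97248.57
P = 89321.35 / 97248.57 × 100 = 91.8485
Fisher = √(L × P) = √(91.4324 × 91.8485) = 91.6402

91.64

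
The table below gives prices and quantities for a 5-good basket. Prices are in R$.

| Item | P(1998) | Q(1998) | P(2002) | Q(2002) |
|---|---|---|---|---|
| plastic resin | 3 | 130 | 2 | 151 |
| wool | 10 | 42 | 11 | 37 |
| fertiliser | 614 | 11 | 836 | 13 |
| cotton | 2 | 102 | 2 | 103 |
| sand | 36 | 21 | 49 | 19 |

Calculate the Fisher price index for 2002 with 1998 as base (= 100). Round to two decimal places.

130.98

Laspeyres component (base-period weights):
ΣP(2002)Q(1998) = 2×130 + 11×42 + 836×11 + 2×102 + 49×21 = 260 + 462 + 9196 + 204 + 1029 = 11151
ΣP(1998)Q(1998) = 3×130 + 10×42 + 614×11 + 2×102 + 36×21 = 390 + 420 + 6754 + 204 + 756 = 8524
L = 11151 / 8524 × 100 = 130.8189
Paasche component (current-period weights):
ΣP(2002)Q(2002) = 2×151 + 11×37 + 836×13 + 2×103 + 49×19 = 302 + 407 + 10868 + 206 + 931 = 12714
ΣP(1998)Q(2002) = 3×151 + 10×37 + 614×13 + 2×103 + 36×19 = 453 + 370 + 7982 + 206 + 684 = 9695
P = 12714 / 9695 × 100 = 131.1398
Fisher = √(L × P) = √(130.8189 × 131.1398) = 130.9792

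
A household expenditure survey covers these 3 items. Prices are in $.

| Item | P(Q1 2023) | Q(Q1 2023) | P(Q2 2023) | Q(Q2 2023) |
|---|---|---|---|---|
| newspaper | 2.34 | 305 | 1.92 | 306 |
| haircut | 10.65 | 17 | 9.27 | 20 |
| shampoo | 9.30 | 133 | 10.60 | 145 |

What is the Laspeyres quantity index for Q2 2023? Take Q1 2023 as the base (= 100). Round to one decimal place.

106.8

Laspeyres quantity index uses base-period prices as weights.
ΣP(Q1 2023)·Q(Q2 2023) = 2.34×306 + 10.65×20 + 9.30×145 = 716.04 + 213 + 1348.5 = 2277.54
ΣP(Q1 2023)·Q(Q1 2023) = 2.34×305 + 10.65×17 + 9.30×133 = 713.7 + 181.05 + 1236.9 = 2131.65
Index = 2277.54 / 2131.65 × 100 = 106.8440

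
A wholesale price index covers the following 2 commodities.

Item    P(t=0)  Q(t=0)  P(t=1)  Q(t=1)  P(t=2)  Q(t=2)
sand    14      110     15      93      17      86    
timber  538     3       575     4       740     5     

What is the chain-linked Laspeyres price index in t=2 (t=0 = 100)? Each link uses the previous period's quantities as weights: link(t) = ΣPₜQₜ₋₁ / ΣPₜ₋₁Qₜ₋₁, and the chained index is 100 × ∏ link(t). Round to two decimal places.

131.51

Link t=0→t=1:
ΣP(t=1)Q(t=0) = 15×110 + 575×3 = 1650 + 1725 = 3375
ΣP(t=0)Q(t=0) = 14×110 + 538×3 = 1540 + 1614 = 3154
link = 3375/3154 = 1.070070
Link t=1→t=2:
ΣP(t=2)Q(t=1) = 17×93 + 740×4 = 1581 + 2960 = 4541
ΣP(t=1)Q(t=1) = 15×93 + 575×4 = 1395 + 2300 = 3695
link = 4541/3695 = 1.228958
Chained index = 100 × 1.070070 × 1.228958 = 131.5071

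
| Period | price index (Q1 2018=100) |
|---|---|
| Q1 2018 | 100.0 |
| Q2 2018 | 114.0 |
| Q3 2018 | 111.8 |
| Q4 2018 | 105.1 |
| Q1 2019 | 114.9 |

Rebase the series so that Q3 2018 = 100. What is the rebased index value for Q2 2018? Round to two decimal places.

101.97

Rebased(Q2 2018) = 114.0 / 111.8 × 100 = 101.9678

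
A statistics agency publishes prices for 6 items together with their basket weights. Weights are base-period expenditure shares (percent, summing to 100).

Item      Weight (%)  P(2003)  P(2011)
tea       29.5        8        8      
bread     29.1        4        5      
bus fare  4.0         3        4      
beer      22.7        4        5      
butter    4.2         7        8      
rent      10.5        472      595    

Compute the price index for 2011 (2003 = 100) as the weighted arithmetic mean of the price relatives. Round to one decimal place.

tea: 29.5 × (8/8) = 29.5 × 1.000000 = 29.5000
bread: 29.1 × (5/4) = 29.1 × 1.250000 = 36.3750
bus fare: 4.0 × (4/3) = 4.0 × 1.333333 = 5.3333
beer: 22.7 × (5/4) = 22.7 × 1.250000 = 28.3750
butter: 4.2 × (8/7) = 4.2 × 1.142857 = 4.8000
rent: 10.5 × (595/472) = 10.5 × 1.260593 = 13.2362
Index = Σ wᵢ·(p₁ᵢ/p₀ᵢ) = 29.5000 + 36.3750 + 5.3333 + 28.3750 + 4.8000 + 13.2362 = 117.6196

117.6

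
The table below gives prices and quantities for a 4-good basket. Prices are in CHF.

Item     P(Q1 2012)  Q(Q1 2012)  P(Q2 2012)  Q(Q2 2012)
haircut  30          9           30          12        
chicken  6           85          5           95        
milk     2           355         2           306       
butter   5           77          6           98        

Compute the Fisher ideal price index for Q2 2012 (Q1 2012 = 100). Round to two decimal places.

99.86

Laspeyres component (base-period weights):
ΣP(Q2 2012)Q(Q1 2012) = 30×9 + 5×85 + 2×355 + 6×77 = 270 + 425 + 710 + 462 = 1867
ΣP(Q1 2012)Q(Q1 2012) = 30×9 + 6×85 + 2×355 + 5×77 = 270 + 510 + 710 + 385 = 1875
L = 1867 / 1875 × 100 = 99.5733
Paasche component (current-period weights):
ΣP(Q2 2012)Q(Q2 2012) = 30×12 + 5×95 + 2×306 + 6×98 = 360 + 475 + 612 + 588 = 2035
ΣP(Q1 2012)Q(Q2 2012) = 30×12 + 6×95 + 2×306 + 5×98 = 360 + 570 + 612 + 490 = 2032
P = 2035 / 2032 × 100 = 100.1476
Fisher = √(L × P) = √(99.5733 × 100.1476) = 99.8601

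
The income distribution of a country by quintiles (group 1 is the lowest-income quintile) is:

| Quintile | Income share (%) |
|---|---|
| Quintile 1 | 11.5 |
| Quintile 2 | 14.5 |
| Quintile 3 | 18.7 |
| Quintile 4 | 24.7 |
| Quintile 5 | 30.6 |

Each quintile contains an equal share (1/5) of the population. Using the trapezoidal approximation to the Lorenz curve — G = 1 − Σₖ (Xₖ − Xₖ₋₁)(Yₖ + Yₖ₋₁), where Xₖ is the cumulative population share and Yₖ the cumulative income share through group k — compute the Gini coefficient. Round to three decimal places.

0.194

Cumulative income shares Yₖ: 0.1150, 0.2600, 0.4470, 0.6940, 1.0000
Σ (Xₖ−Xₖ₋₁)(Yₖ+Yₖ₋₁) = (1/5)(0.1150+0.0000) + (1/5)(0.2600+0.1150) + (1/5)(0.4470+0.2600) + (1/5)(0.6940+0.4470) + (1/5)(1.0000+0.6940)
  = 0.0230 + 0.0750 + 0.1414 + 0.2282 + 0.3388 = 0.8064
G = 1 − 0.8064 = 0.1936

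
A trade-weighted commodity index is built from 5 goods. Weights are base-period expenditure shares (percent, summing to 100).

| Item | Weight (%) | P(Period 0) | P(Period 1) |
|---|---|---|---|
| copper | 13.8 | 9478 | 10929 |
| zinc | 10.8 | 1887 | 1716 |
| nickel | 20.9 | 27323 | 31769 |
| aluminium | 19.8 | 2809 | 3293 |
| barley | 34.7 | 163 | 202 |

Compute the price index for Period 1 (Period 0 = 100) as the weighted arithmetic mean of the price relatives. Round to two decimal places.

116.25

copper: 13.8 × (10929/9478) = 13.8 × 1.153091 = 15.9127
zinc: 10.8 × (1716/1887) = 10.8 × 0.909380 = 9.8213
nickel: 20.9 × (31769/27323) = 20.9 × 1.162720 = 24.3008
aluminium: 19.8 × (3293/2809) = 19.8 × 1.172303 = 23.2116
barley: 34.7 × (202/163) = 34.7 × 1.239264 = 43.0025
Index = Σ wᵢ·(p₁ᵢ/p₀ᵢ) = 15.9127 + 9.8213 + 24.3008 + 23.2116 + 43.0025 = 116.2489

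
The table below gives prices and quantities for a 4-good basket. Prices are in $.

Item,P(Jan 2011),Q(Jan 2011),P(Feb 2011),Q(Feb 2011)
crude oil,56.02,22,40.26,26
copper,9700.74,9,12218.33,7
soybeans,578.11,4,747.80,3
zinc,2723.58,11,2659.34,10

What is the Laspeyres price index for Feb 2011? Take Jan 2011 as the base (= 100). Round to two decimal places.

Laspeyres price index uses base-period quantities as weights.
ΣP(Feb 2011)·Q(Jan 2011) = 40.26×22 + 12218.33×9 + 747.80×4 + 2659.34×11 = 885.72 + 109964.97 + 2991.2 + 29252.74 = 143094.63
ΣP(Jan 2011)·Q(Jan 2011) = 56.02×22 + 9700.74×9 + 578.11×4 + 2723.58×11 = 1232.44 + 87306.66 + 2312.44 + 29959.38 = 120810.92
Index = 143094.63 / 120810.92 × 100 = 118.4451

118.45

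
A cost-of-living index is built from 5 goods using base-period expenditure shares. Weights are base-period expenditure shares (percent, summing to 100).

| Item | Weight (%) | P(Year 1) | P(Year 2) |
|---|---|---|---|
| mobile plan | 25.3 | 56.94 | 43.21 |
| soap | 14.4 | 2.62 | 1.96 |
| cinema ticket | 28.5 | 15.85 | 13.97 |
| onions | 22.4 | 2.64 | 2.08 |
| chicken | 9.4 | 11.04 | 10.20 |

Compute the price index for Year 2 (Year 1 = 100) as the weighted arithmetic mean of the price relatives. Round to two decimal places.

81.42

mobile plan: 25.3 × (43.21/56.94) = 25.3 × 0.758869 = 19.1994
soap: 14.4 × (1.96/2.62) = 14.4 × 0.748092 = 10.7725
cinema ticket: 28.5 × (13.97/15.85) = 28.5 × 0.881388 = 25.1196
onions: 22.4 × (2.08/2.64) = 22.4 × 0.787879 = 17.6485
chicken: 9.4 × (10.20/11.04) = 9.4 × 0.923913 = 8.6848
Index = Σ wᵢ·(p₁ᵢ/p₀ᵢ) = 19.1994 + 10.7725 + 25.1196 + 17.6485 + 8.6848 = 81.4247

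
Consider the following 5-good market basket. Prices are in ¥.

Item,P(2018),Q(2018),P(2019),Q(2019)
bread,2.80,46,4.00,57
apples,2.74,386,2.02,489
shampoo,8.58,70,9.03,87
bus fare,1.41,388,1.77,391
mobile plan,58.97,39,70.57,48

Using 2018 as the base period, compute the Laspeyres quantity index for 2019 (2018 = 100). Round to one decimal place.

121.4

Laspeyres quantity index uses base-period prices as weights.
ΣP(2018)·Q(2019) = 2.80×57 + 2.74×489 + 8.58×87 + 1.41×391 + 58.97×48 = 159.6 + 1339.86 + 746.46 + 551.31 + 2830.56 = 5627.79
ΣP(2018)·Q(2018) = 2.80×46 + 2.74×386 + 8.58×70 + 1.41×388 + 58.97×39 = 128.8 + 1057.64 + 600.6 + 547.08 + 2299.83 = 4633.95
Index = 5627.79 / 4633.95 × 100 = 121.4469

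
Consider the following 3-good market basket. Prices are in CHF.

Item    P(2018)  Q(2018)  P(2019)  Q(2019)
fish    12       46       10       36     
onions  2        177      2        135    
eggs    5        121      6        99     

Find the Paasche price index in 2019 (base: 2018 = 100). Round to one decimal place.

102.3

Paasche price index uses current-period quantities as weights.
ΣP(2019)·Q(2019) = 10×36 + 2×135 + 6×99 = 360 + 270 + 594 = 1224
ΣP(2018)·Q(2019) = 12×36 + 2×135 + 5×99 = 432 + 270 + 495 = 1197
Index = 1224 / 1197 × 100 = 102.2556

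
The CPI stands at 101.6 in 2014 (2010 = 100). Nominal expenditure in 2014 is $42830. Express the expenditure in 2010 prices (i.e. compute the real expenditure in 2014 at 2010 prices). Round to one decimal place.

Real = Nominal ÷ (Index/100) = 42830 ÷ (101.6/100)
     = 42830 ÷ 1.016 = 42155.5118

42155.5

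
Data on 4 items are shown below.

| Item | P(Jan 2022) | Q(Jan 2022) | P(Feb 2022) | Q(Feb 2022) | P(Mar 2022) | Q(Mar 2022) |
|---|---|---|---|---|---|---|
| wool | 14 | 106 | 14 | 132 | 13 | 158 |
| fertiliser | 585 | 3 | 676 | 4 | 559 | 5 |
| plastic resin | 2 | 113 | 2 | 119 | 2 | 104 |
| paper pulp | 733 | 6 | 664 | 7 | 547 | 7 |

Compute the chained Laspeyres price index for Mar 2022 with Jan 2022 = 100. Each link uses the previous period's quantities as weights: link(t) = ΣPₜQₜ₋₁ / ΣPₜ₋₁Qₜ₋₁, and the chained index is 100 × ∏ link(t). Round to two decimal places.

83.44

Link Jan 2022→Feb 2022:
ΣP(Feb 2022)Q(Jan 2022) = 14×106 + 676×3 + 2×113 + 664×6 = 1484 + 2028 + 226 + 3984 = 7722
ΣP(Jan 2022)Q(Jan 2022) = 14×106 + 585×3 + 2×113 + 733×6 = 1484 + 1755 + 226 + 4398 = 7863
link = 7722/7863 = 0.982068
Link Feb 2022→Mar 2022:
ΣP(Mar 2022)Q(Feb 2022) = 13×132 + 559×4 + 2×119 + 547×7 = 1716 + 2236 + 238 + 3829 = 8019
ΣP(Feb 2022)Q(Feb 2022) = 14×132 + 676×4 + 2×119 + 664×7 = 1848 + 2704 + 238 + 4648 = 9438
link = 8019/9438 = 0.849650
Chained index = 100 × 0.982068 × 0.849650 = 83.4414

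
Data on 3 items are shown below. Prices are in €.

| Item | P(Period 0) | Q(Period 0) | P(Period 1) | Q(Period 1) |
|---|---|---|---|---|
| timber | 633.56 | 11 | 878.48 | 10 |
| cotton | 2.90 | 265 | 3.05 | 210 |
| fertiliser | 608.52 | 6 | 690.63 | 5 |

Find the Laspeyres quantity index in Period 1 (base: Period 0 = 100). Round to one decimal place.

Laspeyres quantity index uses base-period prices as weights.
ΣP(Period 0)·Q(Period 1) = 633.56×10 + 2.90×210 + 608.52×5 = 6335.6 + 609 + 3042.6 = 9987.2
ΣP(Period 0)·Q(Period 0) = 633.56×11 + 2.90×265 + 608.52×6 = 6969.16 + 768.5 + 3651.12 = 11388.78
Index = 9987.2 / 11388.78 × 100 = 87.6933

87.7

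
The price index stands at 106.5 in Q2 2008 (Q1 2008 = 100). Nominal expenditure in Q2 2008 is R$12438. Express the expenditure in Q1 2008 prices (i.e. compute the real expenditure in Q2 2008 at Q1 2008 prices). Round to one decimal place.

Real = Nominal ÷ (Index/100) = 12438 ÷ (106.5/100)
     = 12438 ÷ 1.065 = 11678.8732

11678.9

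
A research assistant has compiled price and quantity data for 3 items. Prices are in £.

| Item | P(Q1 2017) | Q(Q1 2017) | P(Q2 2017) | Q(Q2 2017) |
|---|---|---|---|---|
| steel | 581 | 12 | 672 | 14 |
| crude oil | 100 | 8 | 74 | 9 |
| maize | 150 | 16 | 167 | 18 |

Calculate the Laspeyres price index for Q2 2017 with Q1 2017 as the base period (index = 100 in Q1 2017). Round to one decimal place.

111.4

Laspeyres price index uses base-period quantities as weights.
ΣP(Q2 2017)·Q(Q1 2017) = 672×12 + 74×8 + 167×16 = 8064 + 592 + 2672 = 11328
ΣP(Q1 2017)·Q(Q1 2017) = 581×12 + 100×8 + 150×16 = 6972 + 800 + 2400 = 10172
Index = 11328 / 10172 × 100 = 111.3645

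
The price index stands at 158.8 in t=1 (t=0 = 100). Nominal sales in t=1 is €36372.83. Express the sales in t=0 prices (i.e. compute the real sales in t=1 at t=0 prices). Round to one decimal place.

Real = Nominal ÷ (Index/100) = 36372.83 ÷ (158.8/100)
     = 36372.83 ÷ 1.588 = 22904.8048

22904.8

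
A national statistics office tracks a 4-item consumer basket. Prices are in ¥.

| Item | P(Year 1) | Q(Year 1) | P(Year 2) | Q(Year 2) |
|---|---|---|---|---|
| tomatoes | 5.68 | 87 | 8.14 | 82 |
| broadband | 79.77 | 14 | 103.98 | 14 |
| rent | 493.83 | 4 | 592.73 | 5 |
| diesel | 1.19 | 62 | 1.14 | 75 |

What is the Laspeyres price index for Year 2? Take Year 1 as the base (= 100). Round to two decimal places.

Laspeyres price index uses base-period quantities as weights.
ΣP(Year 2)·Q(Year 1) = 8.14×87 + 103.98×14 + 592.73×4 + 1.14×62 = 708.18 + 1455.72 + 2370.92 + 70.68 = 4605.5
ΣP(Year 1)·Q(Year 1) = 5.68×87 + 79.77×14 + 493.83×4 + 1.19×62 = 494.16 + 1116.78 + 1975.32 + 73.78 = 3660.04
Index = 4605.5 / 3660.04 × 100 = 125.8320

125.83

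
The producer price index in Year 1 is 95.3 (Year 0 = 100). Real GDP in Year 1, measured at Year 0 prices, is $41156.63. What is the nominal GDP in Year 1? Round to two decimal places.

Nominal = Real × (Index/100) = 41156.63 × (95.3/100)
        = 41156.63 × 0.953 = 39222.2684

39222.27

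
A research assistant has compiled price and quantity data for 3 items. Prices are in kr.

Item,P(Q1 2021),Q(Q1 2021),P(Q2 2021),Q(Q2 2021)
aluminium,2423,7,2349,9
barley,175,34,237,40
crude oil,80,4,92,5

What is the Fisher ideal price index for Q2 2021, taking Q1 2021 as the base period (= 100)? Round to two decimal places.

106.73

Laspeyres component (base-period weights):
ΣP(Q2 2021)Q(Q1 2021) = 2349×7 + 237×34 + 92×4 = 16443 + 8058 + 368 = 24869
ΣP(Q1 2021)Q(Q1 2021) = 2423×7 + 175×34 + 80×4 = 16961 + 5950 + 320 = 23231
L = 24869 / 23231 × 100 = 107.0509
Paasche component (current-period weights):
ΣP(Q2 2021)Q(Q2 2021) = 2349×9 + 237×40 + 92×5 = 21141 + 9480 + 460 = 31081
ΣP(Q1 2021)Q(Q2 2021) = 2423×9 + 175×40 + 80×5 = 21807 + 7000 + 400 = 29207
P = 31081 / 29207 × 100 = 106.4163
Fisher = √(L × P) = √(107.0509 × 106.4163) = 106.7331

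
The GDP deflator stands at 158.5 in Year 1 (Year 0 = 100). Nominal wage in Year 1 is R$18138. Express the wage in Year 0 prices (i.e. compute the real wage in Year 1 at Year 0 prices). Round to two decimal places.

11443.53

Real = Nominal ÷ (Index/100) = 18138 ÷ (158.5/100)
     = 18138 ÷ 1.585 = 11443.5331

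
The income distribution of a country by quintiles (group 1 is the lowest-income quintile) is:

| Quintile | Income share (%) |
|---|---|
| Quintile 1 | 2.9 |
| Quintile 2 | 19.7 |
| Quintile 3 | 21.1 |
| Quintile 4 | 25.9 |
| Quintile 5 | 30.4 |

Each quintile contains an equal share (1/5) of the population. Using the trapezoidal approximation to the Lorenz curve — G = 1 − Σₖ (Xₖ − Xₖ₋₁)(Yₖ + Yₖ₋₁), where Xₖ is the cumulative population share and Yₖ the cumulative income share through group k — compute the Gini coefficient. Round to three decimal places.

Cumulative income shares Yₖ: 0.0290, 0.2260, 0.4370, 0.6960, 1.0000
Σ (Xₖ−Xₖ₋₁)(Yₖ+Yₖ₋₁) = (1/5)(0.0290+0.0000) + (1/5)(0.2260+0.0290) + (1/5)(0.4370+0.2260) + (1/5)(0.6960+0.4370) + (1/5)(1.0000+0.6960)
  = 0.0058 + 0.0510 + 0.1326 + 0.2266 + 0.3392 = 0.7552
G = 1 − 0.7552 = 0.2448

0.245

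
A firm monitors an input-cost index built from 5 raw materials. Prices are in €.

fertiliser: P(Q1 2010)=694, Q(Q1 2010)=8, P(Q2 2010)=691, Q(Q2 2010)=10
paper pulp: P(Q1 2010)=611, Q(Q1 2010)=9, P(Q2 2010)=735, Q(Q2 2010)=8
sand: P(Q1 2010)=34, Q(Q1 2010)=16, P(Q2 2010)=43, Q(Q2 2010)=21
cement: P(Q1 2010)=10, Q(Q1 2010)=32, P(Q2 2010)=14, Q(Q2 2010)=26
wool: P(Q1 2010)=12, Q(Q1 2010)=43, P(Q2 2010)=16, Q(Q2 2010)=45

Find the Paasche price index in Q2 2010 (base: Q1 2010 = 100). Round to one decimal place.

110.8

Paasche price index uses current-period quantities as weights.
ΣP(Q2 2010)·Q(Q2 2010) = 691×10 + 735×8 + 43×21 + 14×26 + 16×45 = 6910 + 5880 + 903 + 364 + 720 = 14777
ΣP(Q1 2010)·Q(Q2 2010) = 694×10 + 611×8 + 34×21 + 10×26 + 12×45 = 6940 + 4888 + 714 + 260 + 540 = 13342
Index = 14777 / 13342 × 100 = 110.7555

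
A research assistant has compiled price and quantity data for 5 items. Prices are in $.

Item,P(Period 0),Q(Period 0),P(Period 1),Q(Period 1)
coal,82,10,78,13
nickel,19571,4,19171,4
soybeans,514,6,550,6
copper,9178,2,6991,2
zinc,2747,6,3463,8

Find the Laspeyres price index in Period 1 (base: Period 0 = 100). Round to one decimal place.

98.7

Laspeyres price index uses base-period quantities as weights.
ΣP(Period 1)·Q(Period 0) = 78×10 + 19171×4 + 550×6 + 6991×2 + 3463×6 = 780 + 76684 + 3300 + 13982 + 20778 = 115524
ΣP(Period 0)·Q(Period 0) = 82×10 + 19571×4 + 514×6 + 9178×2 + 2747×6 = 820 + 78284 + 3084 + 18356 + 16482 = 117026
Index = 115524 / 117026 × 100 = 98.7165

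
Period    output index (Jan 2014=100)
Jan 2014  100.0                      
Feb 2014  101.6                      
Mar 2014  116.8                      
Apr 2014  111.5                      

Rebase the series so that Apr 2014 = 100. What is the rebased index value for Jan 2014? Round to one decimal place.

Rebased(Jan 2014) = 100.0 / 111.5 × 100 = 89.6861

89.7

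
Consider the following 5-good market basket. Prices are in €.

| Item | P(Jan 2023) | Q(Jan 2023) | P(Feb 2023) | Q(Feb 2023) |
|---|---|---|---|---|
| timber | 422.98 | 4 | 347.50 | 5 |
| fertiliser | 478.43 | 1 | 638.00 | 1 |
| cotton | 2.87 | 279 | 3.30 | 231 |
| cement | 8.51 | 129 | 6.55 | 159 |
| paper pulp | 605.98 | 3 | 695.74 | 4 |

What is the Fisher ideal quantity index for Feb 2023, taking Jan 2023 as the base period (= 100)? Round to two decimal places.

Laspeyres component (base-period weights):
ΣP(Jan 2023)Q(Feb 2023) = 422.98×5 + 478.43×1 + 2.87×231 + 8.51×159 + 605.98×4 = 2114.9 + 478.43 + 662.97 + 1353.09 + 2423.92 = 7033.31
ΣP(Jan 2023)Q(Jan 2023) = 422.98×4 + 478.43×1 + 2.87×279 + 8.51×129 + 605.98×3 = 1691.92 + 478.43 + 800.73 + 1097.79 + 1817.94 = 5886.81
L = 7033.31 / 5886.81 × 100 = 119.4757
Paasche component (current-period weights):
ΣP(Feb 2023)Q(Feb 2023) = 347.50×5 + 638.00×1 + 3.30×231 + 6.55×159 + 695.74×4 = 1737.5 + 638 + 762.3 + 1041.45 + 2782.96 = 6962.21
ΣP(Feb 2023)Q(Jan 2023) = 347.50×4 + 638.00×1 + 3.30×279 + 6.55×129 + 695.74×3 = 1390 + 638 + 920.7 + 844.95 + 2087.22 = 5880.87
P = 6962.21 / 5880.87 × 100 = 118.3874
Fisher = √(L × P) = √(119.4757 × 118.3874) = 118.9303

118.93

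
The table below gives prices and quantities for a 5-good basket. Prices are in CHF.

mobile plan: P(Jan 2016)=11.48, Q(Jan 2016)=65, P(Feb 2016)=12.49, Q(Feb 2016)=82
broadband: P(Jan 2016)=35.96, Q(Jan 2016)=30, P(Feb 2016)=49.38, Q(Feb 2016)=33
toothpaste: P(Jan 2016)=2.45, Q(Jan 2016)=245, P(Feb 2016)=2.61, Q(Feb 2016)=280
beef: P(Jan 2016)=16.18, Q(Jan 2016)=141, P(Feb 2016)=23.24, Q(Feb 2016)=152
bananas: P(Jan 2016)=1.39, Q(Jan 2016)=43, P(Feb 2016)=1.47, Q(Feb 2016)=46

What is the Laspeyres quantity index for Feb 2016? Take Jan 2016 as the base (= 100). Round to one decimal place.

112.0

Laspeyres quantity index uses base-period prices as weights.
ΣP(Jan 2016)·Q(Feb 2016) = 11.48×82 + 35.96×33 + 2.45×280 + 16.18×152 + 1.39×46 = 941.36 + 1186.68 + 686 + 2459.36 + 63.94 = 5337.34
ΣP(Jan 2016)·Q(Jan 2016) = 11.48×65 + 35.96×30 + 2.45×245 + 16.18×141 + 1.39×43 = 746.2 + 1078.8 + 600.25 + 2281.38 + 59.77 = 4766.4
Index = 5337.34 / 4766.4 × 100 = 111.9784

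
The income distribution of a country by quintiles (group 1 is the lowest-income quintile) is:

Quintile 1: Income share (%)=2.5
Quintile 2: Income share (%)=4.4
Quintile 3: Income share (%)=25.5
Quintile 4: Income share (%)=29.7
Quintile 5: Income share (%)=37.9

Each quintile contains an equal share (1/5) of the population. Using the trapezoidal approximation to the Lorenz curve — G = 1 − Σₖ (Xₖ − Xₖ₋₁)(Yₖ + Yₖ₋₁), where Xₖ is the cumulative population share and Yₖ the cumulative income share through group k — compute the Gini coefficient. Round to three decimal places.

Cumulative income shares Yₖ: 0.0250, 0.0690, 0.3240, 0.6210, 1.0000
Σ (Xₖ−Xₖ₋₁)(Yₖ+Yₖ₋₁) = (1/5)(0.0250+0.0000) + (1/5)(0.0690+0.0250) + (1/5)(0.3240+0.0690) + (1/5)(0.6210+0.3240) + (1/5)(1.0000+0.6210)
  = 0.0050 + 0.0188 + 0.0786 + 0.1890 + 0.3242 = 0.6156
G = 1 − 0.6156 = 0.3844

0.384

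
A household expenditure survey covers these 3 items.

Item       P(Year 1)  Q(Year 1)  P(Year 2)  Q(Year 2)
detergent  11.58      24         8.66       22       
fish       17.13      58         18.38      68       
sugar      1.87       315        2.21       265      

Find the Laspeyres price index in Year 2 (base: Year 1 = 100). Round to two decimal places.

Laspeyres price index uses base-period quantities as weights.
ΣP(Year 2)·Q(Year 1) = 8.66×24 + 18.38×58 + 2.21×315 = 207.84 + 1066.04 + 696.15 = 1970.03
ΣP(Year 1)·Q(Year 1) = 11.58×24 + 17.13×58 + 1.87×315 = 277.92 + 993.54 + 589.05 = 1860.51
Index = 1970.03 / 1860.51 × 100 = 105.8866

105.89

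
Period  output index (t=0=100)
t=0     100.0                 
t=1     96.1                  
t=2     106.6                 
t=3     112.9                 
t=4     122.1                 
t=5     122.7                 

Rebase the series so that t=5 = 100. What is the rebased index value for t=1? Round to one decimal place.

78.3

Rebased(t=1) = 96.1 / 122.7 × 100 = 78.3211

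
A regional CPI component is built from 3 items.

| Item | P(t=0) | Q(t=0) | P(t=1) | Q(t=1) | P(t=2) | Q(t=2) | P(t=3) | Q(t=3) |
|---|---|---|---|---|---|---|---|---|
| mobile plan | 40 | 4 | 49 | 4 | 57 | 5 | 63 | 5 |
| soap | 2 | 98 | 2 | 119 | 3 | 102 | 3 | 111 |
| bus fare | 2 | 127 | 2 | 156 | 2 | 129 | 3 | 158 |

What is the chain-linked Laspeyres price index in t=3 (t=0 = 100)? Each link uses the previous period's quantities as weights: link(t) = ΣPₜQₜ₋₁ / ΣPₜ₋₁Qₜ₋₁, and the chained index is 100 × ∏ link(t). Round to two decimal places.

151.19

Link t=0→t=1:
ΣP(t=1)Q(t=0) = 49×4 + 2×98 + 2×127 = 196 + 196 + 254 = 646
ΣP(t=0)Q(t=0) = 40×4 + 2×98 + 2×127 = 160 + 196 + 254 = 610
link = 646/610 = 1.059016
Link t=1→t=2:
ΣP(t=2)Q(t=1) = 57×4 + 3×119 + 2×156 = 228 + 357 + 312 = 897
ΣP(t=1)Q(t=1) = 49×4 + 2×119 + 2×156 = 196 + 238 + 312 = 746
link = 897/746 = 1.202413
Link t=2→t=3:
ΣP(t=3)Q(t=2) = 63×5 + 3×102 + 3×129 = 315 + 306 + 387 = 1008
ΣP(t=2)Q(t=2) = 57×5 + 3×102 + 2×129 = 285 + 306 + 258 = 849
link = 1008/849 = 1.187279
Chained index = 100 × 1.059016 × 1.202413 × 1.187279 = 151.1852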